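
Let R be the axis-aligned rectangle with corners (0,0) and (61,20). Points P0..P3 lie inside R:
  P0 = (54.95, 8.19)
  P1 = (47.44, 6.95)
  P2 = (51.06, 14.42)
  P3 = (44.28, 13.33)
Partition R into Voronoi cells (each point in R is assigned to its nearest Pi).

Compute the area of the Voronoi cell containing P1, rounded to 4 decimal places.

1. box [0,61]×[0,20]: [(0, 0) (61, 0) (61, 20) (0, 20)]
2. ⊥bis P1·P0 via (51.195,7.57): [(0, 0) (52.4449, 0) (49.1426, 20) (0, 20)]  |A|=1015.8755
3. ⊥bis P1·P2 via (49.25,10.685): [(0, 0) (52.4449, 0) (50.8051, 9.9314) (30.0282, 20) (0, 20)]  |A|=919.6474
4. ⊥bis P1·P3 via (45.86,10.14): [(25.3875, 0) (52.4449, 0) (50.8051, 9.9314) (48.0927, 11.2458)]  |A|=164.5332
5. canonical 4-gon: [(25.3875, 0) (52.4449, 0) (50.8051, 9.9314) (48.0927, 11.2458)]
6. shoelace: 164.5332

Area of P1's cell: 164.5332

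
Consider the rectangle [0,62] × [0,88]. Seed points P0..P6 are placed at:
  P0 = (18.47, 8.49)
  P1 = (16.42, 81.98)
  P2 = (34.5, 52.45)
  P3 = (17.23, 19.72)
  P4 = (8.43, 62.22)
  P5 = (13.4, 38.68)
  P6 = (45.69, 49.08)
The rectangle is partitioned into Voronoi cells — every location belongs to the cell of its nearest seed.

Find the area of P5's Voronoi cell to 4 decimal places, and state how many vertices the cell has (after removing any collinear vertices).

1. box [0,62]×[0,88]: [(0, 0) (62, 0) (62, 88) (0, 88)]
2. ⊥bis P5·P0 via (15.935,23.585): [(0, 20.9089) (62, 31.321) (62, 88) (0, 88)]  |A|=3836.8724
3. ⊥bis P5·P1 via (14.91,60.33): [(0, 61.3699) (0, 20.9089) (62, 31.321) (62, 57.0457)]  |A|=2051.7552
4. ⊥bis P5·P2 via (23.95,45.565): [(14.2859, 60.3735) (0, 61.3699) (0, 20.9089) (36.0858, 26.9691)]  |A|=957.7793
5. ⊥bis P5·P3 via (15.315,29.2): [(32.3802, 32.6472) (14.2859, 60.3735) (0, 61.3699) (0, 26.1063)]  |A|=759.954
6. ⊥bis P5·P4 via (10.915,50.45): [(32.3802, 32.6472) (19.5696, 52.2772) (0, 48.1455) (0, 26.1063)]  |A|=575.3572
7. ⊥bis P5·P6 via (29.545,43.88): [(32.3802, 32.6472) (19.5696, 52.2772) (0, 48.1455) (0, 26.1063)]  |A|=575.3572
8. canonical 4-gon: [(32.3802, 32.6472) (19.5696, 52.2772) (0, 48.1455) (0, 26.1063)]
9. shoelace: 575.3572

Area of P5's cell: 575.3572 (4 vertices)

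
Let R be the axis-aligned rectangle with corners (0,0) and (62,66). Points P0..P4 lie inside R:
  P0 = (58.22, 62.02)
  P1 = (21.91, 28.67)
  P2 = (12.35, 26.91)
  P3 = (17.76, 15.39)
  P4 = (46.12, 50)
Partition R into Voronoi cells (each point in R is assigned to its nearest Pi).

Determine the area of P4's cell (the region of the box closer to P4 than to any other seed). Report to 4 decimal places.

Area of P4's cell: 1307.1003

1. box [0,62]×[0,66]: [(0, 0) (62, 0) (62, 66) (0, 66)]
2. ⊥bis P4·P0 via (52.17,56.01): [(0, 0) (62, 0) (62, 46.1146) (42.246, 66) (0, 66)]  |A|=3895.5922
3. ⊥bis P4·P1 via (34.015,39.335): [(62, 7.5714) (62, 46.1146) (42.246, 66) (10.522, 66)]  |A|=1307.4837
4. ⊥bis P4·P2 via (29.235,38.455): [(62, 7.5714) (62, 46.1146) (42.246, 66) (10.522, 66)]  |A|=1307.4837
5. ⊥bis P4·P3 via (31.94,32.695): [(60.4414, 9.3405) (62, 8.0633) (62, 46.1146) (42.246, 66) (10.522, 66)]  |A|=1307.1003
6. canonical 5-gon: [(60.4414, 9.3405) (62, 8.0633) (62, 46.1146) (42.246, 66) (10.522, 66)]
7. shoelace: 1307.1003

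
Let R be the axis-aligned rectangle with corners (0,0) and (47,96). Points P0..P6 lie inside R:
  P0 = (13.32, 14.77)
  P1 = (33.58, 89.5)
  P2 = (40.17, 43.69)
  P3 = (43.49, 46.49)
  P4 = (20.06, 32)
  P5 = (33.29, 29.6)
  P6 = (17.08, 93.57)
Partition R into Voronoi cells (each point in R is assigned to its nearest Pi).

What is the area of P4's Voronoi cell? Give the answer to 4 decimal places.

1. box [0,47]×[0,96]: [(0, 0) (47, 0) (47, 96) (0, 96)]
2. ⊥bis P4·P0 via (16.69,23.385): [(0, 29.9138) (47, 11.5284) (47, 96) (0, 96)]  |A|=3538.1094
3. ⊥bis P4·P1 via (26.82,60.75): [(0, 67.0562) (0, 29.9138) (47, 11.5284) (47, 56.0051)]  |A|=1918.0492
4. ⊥bis P4·P2 via (30.115,37.845): [(15.2139, 63.4789) (0, 67.0562) (0, 29.9138) (44.9458, 12.3319)]  |A|=1170.5923
5. ⊥bis P4·P3 via (31.775,39.245): [(15.2139, 63.4789) (0, 67.0562) (0, 29.9138) (44.9458, 12.3319)]  |A|=1170.5923
6. ⊥bis P4·P5 via (26.675,30.8): [(28.4672, 40.6796) (15.2139, 63.4789) (0, 67.0562) (0, 29.9138) (24.7574, 20.2292)]  |A|=949.5127
7. ⊥bis P4·P6 via (18.57,62.785): [(28.4672, 40.6796) (15.6981, 62.646) (0, 61.8862) (0, 29.9138) (24.7574, 20.2292)]  |A|=903.4631
8. canonical 5-gon: [(28.4672, 40.6796) (15.6981, 62.646) (0, 61.8862) (0, 29.9138) (24.7574, 20.2292)]
9. shoelace: 903.4631

Area of P4's cell: 903.4631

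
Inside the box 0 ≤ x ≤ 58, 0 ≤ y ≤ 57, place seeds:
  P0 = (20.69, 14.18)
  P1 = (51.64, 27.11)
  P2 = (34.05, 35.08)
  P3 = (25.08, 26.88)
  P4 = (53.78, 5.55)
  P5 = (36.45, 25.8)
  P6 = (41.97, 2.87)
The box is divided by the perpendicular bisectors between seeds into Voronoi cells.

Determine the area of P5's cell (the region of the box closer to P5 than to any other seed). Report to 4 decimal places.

Area of P5's cell: 226.7551

1. box [0,58]×[0,57]: [(0, 0) (58, 0) (58, 57) (0, 57)]
2. ⊥bis P5·P0 via (28.57,19.99): [(43.3088, 0) (58, 0) (58, 57) (1.2822, 57)]  |A|=2035.1568
3. ⊥bis P5·P1 via (44.045,26.455): [(43.3088, 0) (46.3265, 0) (41.4108, 57) (1.2822, 57)]  |A|=1229.6691
4. ⊥bis P5·P2 via (35.25,30.44): [(23.1688, 27.3156) (43.3088, 0) (46.3265, 0) (43.5169, 32.578)]  |A|=380.0584
5. ⊥bis P5·P3 via (30.765,26.34): [(31.0513, 29.3541) (29.9802, 18.0774) (43.3088, 0) (46.3265, 0) (43.5169, 32.578)]  |A|=336.7059
6. ⊥bis P5·P4 via (45.115,15.675): [(31.0513, 29.3541) (29.9802, 18.0774) (36.9215, 8.663) (44.9843, 15.5632) (43.5169, 32.578)]  |A|=256.2627
7. ⊥bis P5·P6 via (39.21,14.335): [(31.0513, 29.3541) (29.9802, 18.0774) (33.7148, 13.0121) (44.9706, 15.7218) (43.5169, 32.578)]  |A|=226.7551
8. canonical 5-gon: [(31.0513, 29.3541) (29.9802, 18.0774) (33.7148, 13.0121) (44.9706, 15.7218) (43.5169, 32.578)]
9. shoelace: 226.7551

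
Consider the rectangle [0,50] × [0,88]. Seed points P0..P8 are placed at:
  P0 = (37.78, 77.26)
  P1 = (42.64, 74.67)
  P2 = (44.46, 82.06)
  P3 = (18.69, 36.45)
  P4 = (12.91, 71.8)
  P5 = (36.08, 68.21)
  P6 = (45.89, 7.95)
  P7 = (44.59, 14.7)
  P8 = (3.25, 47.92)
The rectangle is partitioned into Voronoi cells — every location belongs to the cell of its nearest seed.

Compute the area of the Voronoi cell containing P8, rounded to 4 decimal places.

Area of P8's cell: 364.2201

1. box [0,50]×[0,88]: [(0, 0) (50, 0) (50, 88) (0, 88)]
2. ⊥bis P8·P0 via (20.515,62.59): [(0, 86.7339) (0, 0) (50, 0) (50, 27.8894)]  |A|=2865.5821
3. ⊥bis P8·P1 via (22.945,61.295): [(28.2382, 53.5006) (0, 86.7339) (0, 0) (50, 0) (50, 21.4559)]  |A|=2795.5802
4. ⊥bis P8·P2 via (23.855,64.99): [(28.2382, 53.5006) (0, 86.7339) (0, 0) (50, 0) (50, 21.4559)]  |A|=2795.5802
5. ⊥bis P8·P3 via (10.97,42.185): [(23.5099, 59.0653) (0, 86.7339) (0, 27.4181)]  |A|=697.2564
6. ⊥bis P8·P4 via (8.08,59.86): [(20.3985, 54.8769) (0, 63.1285) (0, 27.4181)]  |A|=364.2201
7. ⊥bis P8·P5 via (19.665,58.065): [(20.3985, 54.8769) (0, 63.1285) (0, 27.4181)]  |A|=364.2201
8. ⊥bis P8·P6 via (24.57,27.935): [(20.3985, 54.8769) (0, 63.1285) (0, 27.4181)]  |A|=364.2201
9. ⊥bis P8·P7 via (23.92,31.31): [(20.3985, 54.8769) (0, 63.1285) (0, 27.4181)]  |A|=364.2201
10. canonical 3-gon: [(20.3985, 54.8769) (0, 63.1285) (0, 27.4181)]
11. shoelace: 364.2201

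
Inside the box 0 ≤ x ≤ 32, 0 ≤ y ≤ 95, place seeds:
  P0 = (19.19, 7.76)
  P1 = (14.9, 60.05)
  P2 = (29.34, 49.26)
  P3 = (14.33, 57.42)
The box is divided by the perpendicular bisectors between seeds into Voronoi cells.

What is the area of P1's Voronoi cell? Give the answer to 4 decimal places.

Area of P1's cell: 1116.4945

1. box [0,32]×[0,95]: [(0, 0) (32, 0) (32, 95) (0, 95)]
2. ⊥bis P1·P0 via (17.045,33.905): [(0, 32.5066) (32, 35.1319) (32, 95) (0, 95)]  |A|=1957.7835
3. ⊥bis P1·P2 via (22.12,54.655): [(0, 32.5066) (5.9338, 32.9934) (32, 67.8772) (32, 95) (0, 95)]  |A|=1531.0119
4. ⊥bis P1·P3 via (14.615,58.735): [(0, 61.9025) (23.6978, 56.7665) (32, 67.8772) (32, 95) (0, 95)]  |A|=1116.4945
5. canonical 5-gon: [(0, 61.9025) (23.6978, 56.7665) (32, 67.8772) (32, 95) (0, 95)]
6. shoelace: 1116.4945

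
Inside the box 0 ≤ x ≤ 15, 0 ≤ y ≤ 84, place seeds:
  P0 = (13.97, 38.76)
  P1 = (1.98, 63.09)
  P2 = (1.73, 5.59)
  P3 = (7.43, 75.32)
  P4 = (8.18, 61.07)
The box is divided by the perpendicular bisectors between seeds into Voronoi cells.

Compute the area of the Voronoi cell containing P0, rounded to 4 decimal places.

Area of P0's cell: 400.2412

1. box [0,15]×[0,84]: [(0, 0) (15, 0) (15, 84) (0, 84)]
2. ⊥bis P0·P1 via (7.975,50.925): [(0, 46.9949) (0, 0) (15, 0) (15, 54.387)]  |A|=760.3637
3. ⊥bis P0·P2 via (7.85,22.175): [(0, 46.9949) (0, 25.0717) (15, 19.5366) (15, 54.387)]  |A|=425.8015
4. ⊥bis P0·P3 via (10.7,57.04): [(0, 46.9949) (0, 25.0717) (15, 19.5366) (15, 54.387)]  |A|=425.8015
5. ⊥bis P0·P4 via (11.075,49.915): [(0.1968, 47.0918) (0, 46.9949) (0, 25.0717) (15, 19.5366) (15, 50.9336)]  |A|=400.2412
6. canonical 5-gon: [(0.1968, 47.0918) (0, 46.9949) (0, 25.0717) (15, 19.5366) (15, 50.9336)]
7. shoelace: 400.2412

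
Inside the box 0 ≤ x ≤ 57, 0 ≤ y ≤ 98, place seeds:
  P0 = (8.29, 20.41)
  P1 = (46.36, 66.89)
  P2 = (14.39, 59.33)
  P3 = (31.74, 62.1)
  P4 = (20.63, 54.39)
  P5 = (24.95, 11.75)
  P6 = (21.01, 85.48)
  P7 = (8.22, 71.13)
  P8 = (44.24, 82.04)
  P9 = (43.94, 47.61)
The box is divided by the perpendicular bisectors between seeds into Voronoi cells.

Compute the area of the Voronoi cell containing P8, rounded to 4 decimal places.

Area of P8's cell: 560.1100

1. box [0,57]×[0,98]: [(0, 0) (57, 0) (57, 98) (0, 98)]
2. ⊥bis P8·P0 via (26.265,51.225): [(0, 66.5459) (57, 33.2967) (57, 98) (0, 98)]  |A|=2740.487
3. ⊥bis P8·P1 via (45.3,74.465): [(0, 68.126) (57, 76.1022) (57, 98) (0, 98)]  |A|=1475.4958
4. ⊥bis P8·P2 via (29.315,70.685): [(28.2539, 72.0797) (57, 76.1022) (57, 98) (8.5336, 98)]  |A|=942.8694
5. ⊥bis P8·P3 via (37.99,72.07): [(19.3906, 83.7296) (36.2007, 73.1917) (57, 76.1022) (57, 98) (8.5336, 98)]  |A|=891.6519
6. ⊥bis P8·P4 via (32.435,68.215): [(19.3906, 83.7296) (36.2007, 73.1917) (57, 76.1022) (57, 98) (8.5336, 98)]  |A|=891.6519
7. ⊥bis P8·P5 via (34.595,46.895): [(19.3906, 83.7296) (36.2007, 73.1917) (57, 76.1022) (57, 98) (8.5336, 98)]  |A|=891.6519
8. ⊥bis P8·P6 via (32.625,83.76): [(31.4967, 76.1405) (36.2007, 73.1917) (57, 76.1022) (57, 98) (34.7337, 98)]  |A|=560.11
9. ⊥bis P8·P7 via (26.23,76.585): [(31.4967, 76.1405) (36.2007, 73.1917) (57, 76.1022) (57, 98) (34.7337, 98)]  |A|=560.11
10. ⊥bis P8·P9 via (44.09,64.825): [(31.4967, 76.1405) (36.2007, 73.1917) (57, 76.1022) (57, 98) (34.7337, 98)]  |A|=560.11
11. canonical 5-gon: [(31.4967, 76.1405) (36.2007, 73.1917) (57, 76.1022) (57, 98) (34.7337, 98)]
12. shoelace: 560.11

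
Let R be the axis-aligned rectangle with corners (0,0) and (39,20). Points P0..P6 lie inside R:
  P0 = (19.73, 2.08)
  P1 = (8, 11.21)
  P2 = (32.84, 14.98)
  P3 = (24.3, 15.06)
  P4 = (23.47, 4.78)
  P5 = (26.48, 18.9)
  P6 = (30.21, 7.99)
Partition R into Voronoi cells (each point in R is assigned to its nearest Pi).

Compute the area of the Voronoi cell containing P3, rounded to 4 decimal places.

Area of P3's cell: 102.7057

1. box [0,39]×[0,20]: [(0, 0) (39, 0) (39, 20) (0, 20)]
2. ⊥bis P3·P0 via (22.015,8.57): [(0, 16.321) (39, 2.5899) (39, 20) (0, 20)]  |A|=411.2362
3. ⊥bis P3·P1 via (16.15,13.135): [(16.7941, 10.4082) (39, 2.5899) (39, 20) (14.5285, 20)]  |A|=310.6665
4. ⊥bis P3·P2 via (28.57,15.02): [(16.7941, 10.4082) (28.4882, 6.2909) (28.6167, 20) (14.5285, 20)]  |A|=147.988
5. ⊥bis P3·P4 via (23.885,9.92): [(16.7738, 10.4942) (28.5187, 9.5459) (28.6167, 20) (14.5285, 20)]  |A|=128.3979
6. ⊥bis P3·P5 via (25.39,16.98): [(16.7738, 10.4942) (28.5187, 9.5459) (28.5714, 15.1739) (20.0704, 20) (14.5285, 20)]  |A|=107.7752
7. ⊥bis P3·P6 via (27.255,11.525): [(16.7738, 10.4942) (25.2073, 9.8132) (28.5474, 12.6053) (28.5714, 15.1739) (20.0704, 20) (14.5285, 20)]  |A|=102.7057
8. canonical 6-gon: [(16.7738, 10.4942) (25.2073, 9.8132) (28.5474, 12.6053) (28.5714, 15.1739) (20.0704, 20) (14.5285, 20)]
9. shoelace: 102.7057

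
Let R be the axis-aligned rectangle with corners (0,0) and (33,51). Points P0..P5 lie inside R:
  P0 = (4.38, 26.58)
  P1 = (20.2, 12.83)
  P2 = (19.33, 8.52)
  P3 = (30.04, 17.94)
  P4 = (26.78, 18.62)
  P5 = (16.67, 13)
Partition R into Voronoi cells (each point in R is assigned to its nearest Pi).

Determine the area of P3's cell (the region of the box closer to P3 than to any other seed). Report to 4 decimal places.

Area of P3's cell: 111.4343

1. box [0,33]×[0,51]: [(0, 0) (33, 0) (33, 51) (0, 51)]
2. ⊥bis P3·P0 via (17.21,22.26): [(9.7148, 0) (33, 0) (33, 51) (26.8871, 51)]  |A|=749.6519
3. ⊥bis P3·P1 via (25.12,15.385): [(18.917, 27.3297) (33, 0.211) (33, 51) (26.8871, 51)]  |A|=429.9779
4. ⊥bis P3·P2 via (24.685,13.23): [(18.917, 27.3297) (28.4794, 8.9159) (33, 3.7763) (33, 51) (26.8871, 51)]  |A|=421.9192
5. ⊥bis P3·P4 via (28.41,18.28): [(27.0364, 11.6947) (28.4794, 8.9159) (33, 3.7763) (33, 40.285)]  |A|=111.4343
6. ⊥bis P3·P5 via (23.355,15.47): [(27.0364, 11.6947) (28.4794, 8.9159) (33, 3.7763) (33, 40.285)]  |A|=111.4343
7. canonical 4-gon: [(27.0364, 11.6947) (28.4794, 8.9159) (33, 3.7763) (33, 40.285)]
8. shoelace: 111.4343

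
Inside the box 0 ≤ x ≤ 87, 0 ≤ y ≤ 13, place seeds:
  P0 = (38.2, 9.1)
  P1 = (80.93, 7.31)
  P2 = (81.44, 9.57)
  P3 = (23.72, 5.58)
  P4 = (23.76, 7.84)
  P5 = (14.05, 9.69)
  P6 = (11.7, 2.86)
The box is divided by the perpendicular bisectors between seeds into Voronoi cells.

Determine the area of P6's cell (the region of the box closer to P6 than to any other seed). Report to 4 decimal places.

Area of P6's cell: 137.6222

1. box [0,87]×[0,13]: [(0, 0) (87, 0) (87, 13) (0, 13)]
2. ⊥bis P6·P0 via (24.95,5.98): [(0, 0) (26.3581, 0) (23.297, 13) (0, 13)]  |A|=322.7582
3. ⊥bis P6·P1 via (46.315,5.085): [(0, 0) (26.3581, 0) (23.297, 13) (0, 13)]  |A|=322.7582
4. ⊥bis P6·P2 via (46.57,6.215): [(0, 0) (26.3581, 0) (23.297, 13) (0, 13)]  |A|=322.7582
5. ⊥bis P6·P3 via (17.71,4.22): [(0, 0) (18.6649, 0) (15.7232, 13) (0, 13)]  |A|=223.5228
6. ⊥bis P6·P4 via (17.73,5.35): [(0, 0) (18.6649, 0) (17.12, 6.8272) (14.571, 13) (0, 13)]  |A|=219.9668
7. ⊥bis P6·P5 via (12.875,6.275): [(0, 10.7049) (0, 0) (18.6649, 0) (17.6139, 4.6445)]  |A|=137.6222
8. canonical 4-gon: [(0, 10.7049) (0, 0) (18.6649, 0) (17.6139, 4.6445)]
9. shoelace: 137.6222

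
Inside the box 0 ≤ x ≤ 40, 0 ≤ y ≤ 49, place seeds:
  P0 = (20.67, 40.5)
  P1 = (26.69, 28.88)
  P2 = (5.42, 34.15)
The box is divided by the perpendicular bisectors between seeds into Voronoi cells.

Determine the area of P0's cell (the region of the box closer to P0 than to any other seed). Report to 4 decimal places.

Area of P0's cell: 363.0497

1. box [0,40]×[0,49]: [(0, 0) (40, 0) (40, 49) (0, 49)]
2. ⊥bis P0·P1 via (23.68,34.69): [(0, 22.422) (40, 43.1449) (40, 49) (0, 49)]  |A|=648.6602
3. ⊥bis P0·P2 via (13.045,37.325): [(15.8346, 30.6255) (40, 43.1449) (40, 49) (8.1836, 49)]  |A|=363.0497
4. canonical 4-gon: [(15.8346, 30.6255) (40, 43.1449) (40, 49) (8.1836, 49)]
5. shoelace: 363.0497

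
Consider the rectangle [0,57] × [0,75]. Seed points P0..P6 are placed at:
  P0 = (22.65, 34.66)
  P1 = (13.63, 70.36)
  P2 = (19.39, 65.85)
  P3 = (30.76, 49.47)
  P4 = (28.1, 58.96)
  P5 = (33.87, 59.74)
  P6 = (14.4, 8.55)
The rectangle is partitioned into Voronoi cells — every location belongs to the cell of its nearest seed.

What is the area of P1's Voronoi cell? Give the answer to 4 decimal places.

Area of P1's cell: 306.1108

1. box [0,57]×[0,75]: [(0, 0) (57, 0) (57, 75) (0, 75)]
2. ⊥bis P1·P0 via (18.14,52.51): [(0, 47.9267) (57, 62.3284) (57, 75) (0, 75)]  |A|=1132.7286
3. ⊥bis P1·P2 via (16.51,68.105): [(0, 47.9267) (0.886, 48.1506) (21.9087, 75) (0, 75)]  |A|=306.1108
4. ⊥bis P1·P3 via (22.195,59.915): [(0, 47.9267) (0.886, 48.1506) (21.9087, 75) (0, 75)]  |A|=306.1108
5. ⊥bis P1·P4 via (20.865,64.66): [(0, 47.9267) (0.886, 48.1506) (21.9087, 75) (0, 75)]  |A|=306.1108
6. ⊥bis P1·P5 via (23.75,65.05): [(0, 47.9267) (0.886, 48.1506) (21.9087, 75) (0, 75)]  |A|=306.1108
7. ⊥bis P1·P6 via (14.015,39.455): [(0, 47.9267) (0.886, 48.1506) (21.9087, 75) (0, 75)]  |A|=306.1108
8. canonical 4-gon: [(0, 47.9267) (0.886, 48.1506) (21.9087, 75) (0, 75)]
9. shoelace: 306.1108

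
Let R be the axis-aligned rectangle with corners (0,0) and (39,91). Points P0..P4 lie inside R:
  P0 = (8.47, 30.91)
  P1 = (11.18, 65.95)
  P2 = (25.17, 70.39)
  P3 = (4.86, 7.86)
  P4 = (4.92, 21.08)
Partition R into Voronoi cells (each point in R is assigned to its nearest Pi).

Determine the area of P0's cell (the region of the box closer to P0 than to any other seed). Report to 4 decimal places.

Area of P0's cell: 991.3219

1. box [0,39]×[0,91]: [(0, 0) (39, 0) (39, 91) (0, 91)]
2. ⊥bis P0·P1 via (9.825,48.43): [(0, 49.1899) (0, 0) (39, 0) (39, 46.1736)]  |A|=1859.5876
3. ⊥bis P0·P2 via (16.82,50.65): [(24.8076, 47.2712) (0, 49.1899) (0, 0) (39, 0) (39, 41.2679)]  |A|=1824.7757
4. ⊥bis P0·P3 via (6.665,19.385): [(24.8076, 47.2712) (0, 49.1899) (0, 20.4288) (39, 14.3208) (39, 41.2679)]  |A|=1147.1572
5. ⊥bis P0·P4 via (6.695,25.995): [(24.8076, 47.2712) (0, 49.1899) (0, 28.4128) (39, 14.3284) (39, 41.2679)]  |A|=991.3219
6. canonical 5-gon: [(24.8076, 47.2712) (0, 49.1899) (0, 28.4128) (39, 14.3284) (39, 41.2679)]
7. shoelace: 991.3219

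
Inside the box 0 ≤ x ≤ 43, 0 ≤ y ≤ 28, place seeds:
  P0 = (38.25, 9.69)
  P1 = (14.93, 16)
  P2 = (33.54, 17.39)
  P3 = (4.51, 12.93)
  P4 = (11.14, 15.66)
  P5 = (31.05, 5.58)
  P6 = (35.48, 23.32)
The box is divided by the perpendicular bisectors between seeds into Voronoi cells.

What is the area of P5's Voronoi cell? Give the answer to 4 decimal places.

1. box [0,43]×[0,28]: [(0, 0) (43, 0) (43, 28) (0, 28)]
2. ⊥bis P5·P0 via (34.65,7.635): [(0, 0) (39.0083, 0) (23.025, 28) (0, 28)]  |A|=868.4661
3. ⊥bis P5·P1 via (22.99,10.79): [(16.0153, 0) (39.0083, 0) (28.2255, 18.8895)]  |A|=217.1633
4. ⊥bis P5·P2 via (32.295,11.485): [(24.5014, 13.1282) (16.0153, 0) (39.0083, 0) (32.4738, 11.4473)]  |A|=191.0675
5. ⊥bis P5·P3 via (17.78,9.255): [(24.5014, 13.1282) (16.0153, 0) (39.0083, 0) (32.4738, 11.4473)]  |A|=191.0675
6. ⊥bis P5·P4 via (21.095,10.62): [(24.5014, 13.1282) (16.0153, 0) (39.0083, 0) (32.4738, 11.4473)]  |A|=191.0675
7. ⊥bis P5·P6 via (33.265,14.45): [(24.5014, 13.1282) (16.0153, 0) (39.0083, 0) (32.4738, 11.4473)]  |A|=191.0675
8. canonical 4-gon: [(24.5014, 13.1282) (16.0153, 0) (39.0083, 0) (32.4738, 11.4473)]
9. shoelace: 191.0675

Area of P5's cell: 191.0675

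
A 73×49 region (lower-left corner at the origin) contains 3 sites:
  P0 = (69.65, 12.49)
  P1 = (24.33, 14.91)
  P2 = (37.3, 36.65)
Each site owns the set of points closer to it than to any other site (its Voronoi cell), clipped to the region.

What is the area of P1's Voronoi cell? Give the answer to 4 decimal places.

Area of P1's cell: 1411.7531

1. box [0,73]×[0,49]: [(0, 0) (73, 0) (73, 49) (0, 49)]
2. ⊥bis P1·P0 via (46.99,13.7): [(0, 0) (46.2584, 0) (48.875, 49) (0, 49)]  |A|=2330.7683
3. ⊥bis P1·P2 via (30.815,25.78): [(0, 44.1641) (0, 0) (46.2584, 0) (47.1158, 16.055)]  |A|=1411.7531
4. canonical 4-gon: [(0, 44.1641) (0, 0) (46.2584, 0) (47.1158, 16.055)]
5. shoelace: 1411.7531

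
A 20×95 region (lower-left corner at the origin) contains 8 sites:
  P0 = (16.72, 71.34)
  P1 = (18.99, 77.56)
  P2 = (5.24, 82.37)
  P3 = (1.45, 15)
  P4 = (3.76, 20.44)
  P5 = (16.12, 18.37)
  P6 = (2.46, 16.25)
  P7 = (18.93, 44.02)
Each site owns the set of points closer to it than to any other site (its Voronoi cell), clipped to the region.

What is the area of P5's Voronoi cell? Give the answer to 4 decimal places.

Area of P5's cell: 289.0080

1. box [0,20]×[0,95]: [(0, 0) (20, 0) (20, 95) (0, 95)]
2. ⊥bis P5·P0 via (16.42,44.855): [(0, 45.041) (0, 0) (20, 0) (20, 44.8144)]  |A|=898.5544
3. ⊥bis P5·P1 via (17.555,47.965): [(0, 45.041) (0, 0) (20, 0) (20, 44.8144)]  |A|=898.5544
4. ⊥bis P5·P2 via (10.68,50.37): [(0, 45.041) (0, 0) (20, 0) (20, 44.8144)]  |A|=898.5544
5. ⊥bis P5·P3 via (8.785,16.685): [(2.277, 45.0152) (12.6179, 0) (20, 0) (20, 44.8144)]  |A|=563.2775
6. ⊥bis P5·P4 via (9.94,19.405): [(14.2065, 44.8801) (9.1895, 14.924) (12.6179, 0) (20, 0) (20, 44.8144)]  |A|=384.2583
7. ⊥bis P5·P6 via (9.29,17.31): [(14.2065, 44.8801) (9.4339, 16.3829) (10.6407, 8.607) (12.6179, 0) (20, 0) (20, 44.8144)]  |A|=382.4279
8. ⊥bis P5·P7 via (17.525,31.195): [(12.0156, 31.7986) (9.4339, 16.3829) (10.6407, 8.607) (12.6179, 0) (20, 0) (20, 30.9239)]  |A|=289.008
9. canonical 6-gon: [(12.0156, 31.7986) (9.4339, 16.3829) (10.6407, 8.607) (12.6179, 0) (20, 0) (20, 30.9239)]
10. shoelace: 289.008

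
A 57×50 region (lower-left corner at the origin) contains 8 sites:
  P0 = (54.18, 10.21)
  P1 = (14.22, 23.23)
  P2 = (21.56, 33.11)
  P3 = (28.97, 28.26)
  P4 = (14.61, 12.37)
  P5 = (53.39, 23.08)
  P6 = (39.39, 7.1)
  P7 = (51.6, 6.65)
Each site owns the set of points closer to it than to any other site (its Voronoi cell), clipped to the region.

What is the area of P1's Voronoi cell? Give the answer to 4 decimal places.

Area of P1's cell: 350.4617

1. box [0,57]×[0,50]: [(0, 0) (57, 0) (57, 50) (0, 50)]
2. ⊥bis P1·P0 via (34.2,16.72): [(0, 0) (28.7522, 0) (45.0435, 50) (0, 50)]  |A|=1844.8919
3. ⊥bis P1·P2 via (17.89,28.17): [(0, 41.4607) (0, 0) (28.7522, 0) (34.025, 16.183)]  |A|=938.0007
4. ⊥bis P1·P3 via (21.595,25.745): [(21.7446, 25.3064) (0, 41.4607) (0, 0) (28.7522, 0) (29.5449, 2.4328)]  |A|=833.1339
5. ⊥bis P1·P4 via (14.415,17.8): [(24.1847, 18.1508) (21.7446, 25.3064) (0, 41.4607) (0, 17.2823)]  |A|=350.4617
6. ⊥bis P1·P5 via (33.805,23.155): [(24.1847, 18.1508) (21.7446, 25.3064) (0, 41.4607) (0, 17.2823)]  |A|=350.4617
7. ⊥bis P1·P6 via (26.805,15.165): [(24.1847, 18.1508) (21.7446, 25.3064) (0, 41.4607) (0, 17.2823)]  |A|=350.4617
8. ⊥bis P1·P7 via (32.91,14.94): [(24.1847, 18.1508) (21.7446, 25.3064) (0, 41.4607) (0, 17.2823)]  |A|=350.4617
9. canonical 4-gon: [(24.1847, 18.1508) (21.7446, 25.3064) (0, 41.4607) (0, 17.2823)]
10. shoelace: 350.4617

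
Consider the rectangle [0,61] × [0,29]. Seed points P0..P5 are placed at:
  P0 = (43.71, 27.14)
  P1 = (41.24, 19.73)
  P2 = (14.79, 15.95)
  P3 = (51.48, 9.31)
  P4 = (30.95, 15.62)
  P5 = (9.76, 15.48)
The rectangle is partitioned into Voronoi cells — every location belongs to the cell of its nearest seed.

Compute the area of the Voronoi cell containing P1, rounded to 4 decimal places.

Area of P1's cell: 158.7950

1. box [0,61]×[0,29]: [(0, 0) (61, 0) (61, 29) (0, 29)]
2. ⊥bis P1·P0 via (42.475,23.435): [(0, 0) (61, 0) (61, 17.26) (25.78, 29) (0, 29)]  |A|=1562.2586
3. ⊥bis P1·P2 via (28.015,17.84): [(30.5645, 0) (61, 0) (61, 17.26) (26.4521, 28.776)]  |A|=736.0529
4. ⊥bis P1·P3 via (46.36,14.52): [(30.5645, 0) (31.5848, 0) (52.15, 20.21) (26.4521, 28.776)]  |A|=362.4367
5. ⊥bis P1·P4 via (36.095,17.675): [(39.8934, 8.1651) (52.15, 20.21) (32.4611, 26.773)]  |A|=158.795
6. ⊥bis P1·P5 via (25.5,17.605): [(39.8934, 8.1651) (52.15, 20.21) (32.4611, 26.773)]  |A|=158.795
7. canonical 3-gon: [(39.8934, 8.1651) (52.15, 20.21) (32.4611, 26.773)]
8. shoelace: 158.795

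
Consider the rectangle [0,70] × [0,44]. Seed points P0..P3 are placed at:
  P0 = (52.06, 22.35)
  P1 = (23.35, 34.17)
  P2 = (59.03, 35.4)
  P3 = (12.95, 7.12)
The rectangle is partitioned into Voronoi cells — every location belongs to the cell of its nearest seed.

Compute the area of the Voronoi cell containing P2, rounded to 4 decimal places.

Area of P2's cell: 437.9301

1. box [0,70]×[0,44]: [(0, 0) (70, 0) (70, 44) (0, 44)]
2. ⊥bis P2·P0 via (55.545,28.875): [(70, 21.1546) (70, 44) (27.2263, 44)]  |A|=488.5912
3. ⊥bis P2·P1 via (41.19,34.785): [(41.1283, 36.575) (70, 21.1546) (70, 44) (40.8723, 44)]  |A|=437.9301
4. ⊥bis P2·P3 via (35.99,21.26): [(41.1283, 36.575) (70, 21.1546) (70, 44) (40.8723, 44)]  |A|=437.9301
5. canonical 4-gon: [(41.1283, 36.575) (70, 21.1546) (70, 44) (40.8723, 44)]
6. shoelace: 437.9301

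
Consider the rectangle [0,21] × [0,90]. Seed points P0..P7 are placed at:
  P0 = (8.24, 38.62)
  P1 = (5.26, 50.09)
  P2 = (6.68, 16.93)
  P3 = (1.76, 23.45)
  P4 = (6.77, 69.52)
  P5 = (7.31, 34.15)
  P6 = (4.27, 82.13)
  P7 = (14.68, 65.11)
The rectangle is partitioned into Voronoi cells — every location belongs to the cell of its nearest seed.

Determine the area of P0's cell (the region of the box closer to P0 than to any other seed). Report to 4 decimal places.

Area of P0's cell: 199.7358

1. box [0,21]×[0,90]: [(0, 0) (21, 0) (21, 90) (0, 90)]
2. ⊥bis P0·P1 via (6.75,44.355): [(0, 42.6013) (0, 0) (21, 0) (21, 48.0573)]  |A|=951.9149
3. ⊥bis P0·P2 via (7.46,27.775): [(0, 42.6013) (0, 28.3115) (21, 26.8012) (21, 48.0573)]  |A|=373.2314
4. ⊥bis P0·P3 via (5,31.035): [(0, 42.6013) (0, 33.1708) (13.6789, 27.3277) (21, 26.8012) (21, 48.0573)]  |A|=339.9967
5. ⊥bis P0·P4 via (7.505,54.07): [(0, 42.6013) (0, 33.1708) (13.6789, 27.3277) (21, 26.8012) (21, 48.0573)]  |A|=339.9967
6. ⊥bis P0·P5 via (7.775,36.385): [(0, 42.6013) (0, 38.0026) (21, 33.6335) (21, 48.0573)]  |A|=199.7358
7. ⊥bis P0·P6 via (6.255,60.375): [(0, 42.6013) (0, 38.0026) (21, 33.6335) (21, 48.0573)]  |A|=199.7358
8. ⊥bis P0·P7 via (11.46,51.865): [(0, 42.6013) (0, 38.0026) (21, 33.6335) (21, 48.0573)]  |A|=199.7358
9. canonical 4-gon: [(0, 42.6013) (0, 38.0026) (21, 33.6335) (21, 48.0573)]
10. shoelace: 199.7358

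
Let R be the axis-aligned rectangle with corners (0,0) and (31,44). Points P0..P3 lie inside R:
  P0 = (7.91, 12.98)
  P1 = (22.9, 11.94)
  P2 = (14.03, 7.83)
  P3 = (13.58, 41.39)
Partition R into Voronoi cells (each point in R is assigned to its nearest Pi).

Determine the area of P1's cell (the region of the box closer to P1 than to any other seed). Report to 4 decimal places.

1. box [0,31]×[0,44]: [(0, 0) (31, 0) (31, 44) (0, 44)]
2. ⊥bis P1·P0 via (15.405,12.46): [(14.5405, 0) (31, 0) (31, 44) (17.5932, 44)]  |A|=657.0572
3. ⊥bis P1·P2 via (18.465,9.885): [(15.6481, 15.9642) (23.0453, 0) (31, 0) (31, 44) (17.5932, 44)]  |A|=589.171
4. ⊥bis P1·P3 via (18.24,26.665): [(16.349, 26.0666) (15.6481, 15.9642) (23.0453, 0) (31, 0) (31, 30.7031)]  |A|=371.5503
5. canonical 5-gon: [(16.349, 26.0666) (15.6481, 15.9642) (23.0453, 0) (31, 0) (31, 30.7031)]
6. shoelace: 371.5503

Area of P1's cell: 371.5503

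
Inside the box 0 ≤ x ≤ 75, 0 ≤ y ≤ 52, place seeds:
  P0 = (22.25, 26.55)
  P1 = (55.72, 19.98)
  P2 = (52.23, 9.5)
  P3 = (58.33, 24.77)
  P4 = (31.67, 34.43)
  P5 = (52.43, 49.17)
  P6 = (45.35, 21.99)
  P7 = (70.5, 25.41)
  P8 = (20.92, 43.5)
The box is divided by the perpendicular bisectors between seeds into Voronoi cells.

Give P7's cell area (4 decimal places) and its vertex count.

Area of P7's cell: 373.3399 (5 vertices)

1. box [0,75]×[0,52]: [(0, 0) (75, 0) (75, 52) (0, 52)]
2. ⊥bis P7·P0 via (46.375,25.98): [(45.7612, 0) (75, 0) (75, 52) (46.9898, 52)]  |A|=1488.4754
3. ⊥bis P7·P1 via (63.11,22.695): [(71.4479, 0) (75, 0) (75, 52) (52.3437, 52)]  |A|=681.4194
4. ⊥bis P7·P2 via (61.365,17.455): [(67.7134, 10.1649) (75, 1.7975) (75, 52) (52.3437, 52)]  |A|=656.8172
5. ⊥bis P7·P3 via (64.415,25.09): [(64.78, 18.1494) (67.7134, 10.1649) (75, 1.7975) (75, 52) (62.9998, 52)]  |A|=476.4585
6. ⊥bis P7·P4 via (51.085,29.92): [(64.78, 18.1494) (67.7134, 10.1649) (75, 1.7975) (75, 52) (62.9998, 52)]  |A|=476.4585
7. ⊥bis P7·P5 via (61.465,37.29): [(63.6846, 38.9781) (64.78, 18.1494) (67.7134, 10.1649) (75, 1.7975) (75, 47.5837)]  |A|=373.3399
8. ⊥bis P7·P6 via (57.925,23.7): [(63.6846, 38.9781) (64.78, 18.1494) (67.7134, 10.1649) (75, 1.7975) (75, 47.5837)]  |A|=373.3399
9. ⊥bis P7·P8 via (45.71,34.455): [(63.6846, 38.9781) (64.78, 18.1494) (67.7134, 10.1649) (75, 1.7975) (75, 47.5837)]  |A|=373.3399
10. canonical 5-gon: [(63.6846, 38.9781) (64.78, 18.1494) (67.7134, 10.1649) (75, 1.7975) (75, 47.5837)]
11. shoelace: 373.3399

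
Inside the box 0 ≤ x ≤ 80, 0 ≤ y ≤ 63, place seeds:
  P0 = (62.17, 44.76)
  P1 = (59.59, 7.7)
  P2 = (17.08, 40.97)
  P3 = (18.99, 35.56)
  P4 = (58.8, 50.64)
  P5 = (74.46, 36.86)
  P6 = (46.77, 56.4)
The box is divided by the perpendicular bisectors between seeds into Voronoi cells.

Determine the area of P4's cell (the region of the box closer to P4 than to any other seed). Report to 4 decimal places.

1. box [0,80]×[0,63]: [(0, 0) (80, 0) (80, 63) (0, 63)]
2. ⊥bis P4·P0 via (60.485,47.7): [(0, 13.0343) (80, 58.8846) (80, 63) (0, 63)]  |A|=2163.2442
3. ⊥bis P4·P1 via (59.195,29.17): [(0, 28.0809) (27.1242, 28.58) (80, 58.8846) (80, 63) (0, 63)]  |A|=1959.1796
4. ⊥bis P4·P2 via (37.94,45.805): [(40.196, 36.0718) (80, 58.8846) (80, 63) (33.9545, 63)]  |A|=701.8662
5. ⊥bis P4·P3 via (38.895,43.1): [(38.0498, 45.3312) (41.3145, 36.7128) (80, 58.8846) (80, 63) (33.9545, 63)]  |A|=696.0002
6. ⊥bis P4·P5 via (66.63,43.75): [(38.0498, 45.3312) (41.3145, 36.7128) (79.8945, 58.8241) (80, 58.9441) (80, 63) (33.9545, 63)]  |A|=695.997
7. ⊥bis P4·P6 via (52.785,53.52): [(46.0323, 39.4167) (79.8945, 58.8241) (80, 58.9441) (80, 63) (57.3241, 63)]  |A|=337.2782
8. canonical 5-gon: [(46.0323, 39.4167) (79.8945, 58.8241) (80, 58.9441) (80, 63) (57.3241, 63)]
9. shoelace: 337.2782

Area of P4's cell: 337.2782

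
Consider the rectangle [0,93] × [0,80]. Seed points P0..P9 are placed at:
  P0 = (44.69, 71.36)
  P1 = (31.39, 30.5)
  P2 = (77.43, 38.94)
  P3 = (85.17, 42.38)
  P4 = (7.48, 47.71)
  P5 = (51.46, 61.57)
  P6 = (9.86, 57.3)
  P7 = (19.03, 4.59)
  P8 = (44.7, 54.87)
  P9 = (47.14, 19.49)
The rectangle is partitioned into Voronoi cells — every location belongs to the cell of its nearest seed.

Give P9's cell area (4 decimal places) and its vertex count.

1. box [0,93]×[0,80]: [(0, 0) (93, 0) (93, 80) (0, 80)]
2. ⊥bis P9·P0 via (45.915,45.425): [(0, 43.2563) (0, 0) (93, 0) (93, 47.649)]  |A|=4227.0947
3. ⊥bis P9·P1 via (39.265,24.995): [(53.8071, 45.7978) (21.7923, 0) (93, 0) (93, 47.649)]  |A|=2564.3272
4. ⊥bis P9·P2 via (62.285,29.215): [(52.6759, 44.1795) (21.7923, 0) (81.0447, 0)]  |A|=1308.8715
5. ⊥bis P9·P3 via (66.155,30.935): [(52.6759, 44.1795) (21.7923, 0) (81.0447, 0)]  |A|=1308.8715
6. ⊥bis P9·P4 via (27.31,33.6): [(52.6759, 44.1795) (21.7923, 0) (81.0447, 0)]  |A|=1308.8715
7. ⊥bis P9·P5 via (49.3,40.53): [(55.423, 39.9014) (50.0695, 40.451) (21.7923, 0) (81.0447, 0)]  |A|=1298.1749
8. ⊥bis P9·P6 via (28.5,38.395): [(55.423, 39.9014) (50.0695, 40.451) (21.7923, 0) (81.0447, 0)]  |A|=1298.1749
9. ⊥bis P9·P7 via (33.085,12.04): [(55.423, 39.9014) (50.0695, 40.451) (31.8446, 14.38) (39.4669, 0) (81.0447, 0)]  |A|=1171.094
10. ⊥bis P9·P8 via (45.92,37.18): [(56.6934, 37.923) (47.8773, 37.315) (31.8446, 14.38) (39.4669, 0) (81.0447, 0)]  |A|=1152.9901
11. canonical 5-gon: [(56.6934, 37.923) (47.8773, 37.315) (31.8446, 14.38) (39.4669, 0) (81.0447, 0)]
12. shoelace: 1152.9901

Area of P9's cell: 1152.9901 (5 vertices)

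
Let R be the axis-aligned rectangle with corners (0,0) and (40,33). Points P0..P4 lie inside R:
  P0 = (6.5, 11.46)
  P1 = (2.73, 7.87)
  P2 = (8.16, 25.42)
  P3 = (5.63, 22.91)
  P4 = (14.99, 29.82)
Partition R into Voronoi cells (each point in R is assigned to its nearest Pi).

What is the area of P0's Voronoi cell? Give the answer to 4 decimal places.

1. box [0,40]×[0,33]: [(0, 0) (40, 0) (40, 33) (0, 33)]
2. ⊥bis P0·P1 via (4.615,9.665): [(0, 14.5114) (13.8185, 0) (40, 0) (40, 33) (0, 33)]  |A|=1219.7369
3. ⊥bis P0·P2 via (7.33,18.44): [(0, 19.3116) (0, 14.5114) (13.8185, 0) (40, 0) (40, 14.5552)]  |A|=577.0727
4. ⊥bis P0·P3 via (6.065,17.185): [(13.2762, 17.7329) (0, 16.7242) (0, 14.5114) (13.8185, 0) (40, 0) (40, 14.5552)]  |A|=559.8969
5. ⊥bis P0·P4 via (10.745,20.64): [(18.3317, 17.1318) (13.2762, 17.7329) (0, 16.7242) (0, 14.5114) (13.8185, 0) (40, 0) (40, 7.112)]  |A|=479.2559
6. canonical 7-gon: [(18.3317, 17.1318) (13.2762, 17.7329) (0, 16.7242) (0, 14.5114) (13.8185, 0) (40, 0) (40, 7.112)]
7. shoelace: 479.2559

Area of P0's cell: 479.2559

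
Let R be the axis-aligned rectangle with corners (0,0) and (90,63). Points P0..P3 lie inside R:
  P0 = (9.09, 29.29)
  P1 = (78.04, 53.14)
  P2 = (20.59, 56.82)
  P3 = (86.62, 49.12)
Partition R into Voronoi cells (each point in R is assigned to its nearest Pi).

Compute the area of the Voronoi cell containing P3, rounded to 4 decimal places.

1. box [0,90]×[0,63]: [(0, 0) (90, 0) (90, 63) (0, 63)]
2. ⊥bis P3·P0 via (47.855,39.205): [(57.8825, 0) (90, 0) (90, 63) (41.7689, 63)]  |A|=2530.9795
3. ⊥bis P3·P1 via (82.33,51.13): [(58.374, 0) (90, 0) (90, 63) (87.8915, 63)]  |A|=1062.6382
4. ⊥bis P3·P2 via (53.605,52.97): [(58.374, 0) (90, 0) (90, 63) (87.8915, 63)]  |A|=1062.6382
5. canonical 4-gon: [(58.374, 0) (90, 0) (90, 63) (87.8915, 63)]
6. shoelace: 1062.6382

Area of P3's cell: 1062.6382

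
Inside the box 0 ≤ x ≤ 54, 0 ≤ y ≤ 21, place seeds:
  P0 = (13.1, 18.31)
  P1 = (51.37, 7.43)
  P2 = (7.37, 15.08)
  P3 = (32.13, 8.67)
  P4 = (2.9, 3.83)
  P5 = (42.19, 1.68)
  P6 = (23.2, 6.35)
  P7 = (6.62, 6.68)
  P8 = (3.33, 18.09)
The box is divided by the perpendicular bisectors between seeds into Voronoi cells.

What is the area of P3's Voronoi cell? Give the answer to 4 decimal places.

1. box [0,54]×[0,21]: [(0, 0) (54, 0) (54, 21) (0, 21)]
2. ⊥bis P3·P0 via (22.615,13.49): [(15.7814, 0) (54, 0) (54, 21) (26.4193, 21)]  |A|=690.8924
3. ⊥bis P3·P1 via (41.75,8.05): [(15.7814, 0) (41.2312, 0) (42.5846, 21) (26.4193, 21)]  |A|=436.9583
4. ⊥bis P3·P2 via (19.75,11.875): [(17.6105, 3.6109) (16.6757, 0) (41.2312, 0) (42.5846, 21) (26.4193, 21)]  |A|=435.3437
5. ⊥bis P3·P4 via (17.515,6.25): [(17.8679, 4.1189) (18.5499, 0) (41.2312, 0) (42.5846, 21) (26.4193, 21)]  |A|=431.2568
6. ⊥bis P3·P5 via (37.16,5.175): [(17.8679, 4.1189) (18.5499, 0) (33.5642, 0) (42.015, 12.1624) (42.5846, 21) (26.4193, 21)]  |A|=384.6328
7. ⊥bis P3·P6 via (27.665,7.51): [(24.9261, 18.0523) (29.6161, 0) (33.5642, 0) (42.015, 12.1624) (42.5846, 21) (26.4193, 21)]  |A|=265.4602
8. ⊥bis P3·P7 via (19.375,7.675): [(24.9261, 18.0523) (29.6161, 0) (33.5642, 0) (42.015, 12.1624) (42.5846, 21) (26.4193, 21)]  |A|=265.4602
9. ⊥bis P3·P8 via (17.73,13.38): [(24.9261, 18.0523) (29.6161, 0) (33.5642, 0) (42.015, 12.1624) (42.5846, 21) (26.4193, 21)]  |A|=265.4602
10. canonical 6-gon: [(24.9261, 18.0523) (29.6161, 0) (33.5642, 0) (42.015, 12.1624) (42.5846, 21) (26.4193, 21)]
11. shoelace: 265.4602

Area of P3's cell: 265.4602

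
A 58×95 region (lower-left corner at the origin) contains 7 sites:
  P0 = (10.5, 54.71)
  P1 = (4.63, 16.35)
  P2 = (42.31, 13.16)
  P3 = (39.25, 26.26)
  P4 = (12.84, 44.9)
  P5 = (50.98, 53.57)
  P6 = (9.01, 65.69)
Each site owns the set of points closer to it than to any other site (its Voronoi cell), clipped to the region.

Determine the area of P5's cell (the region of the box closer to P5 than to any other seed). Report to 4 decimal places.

1. box [0,58]×[0,95]: [(0, 0) (58, 0) (58, 95) (0, 95)]
2. ⊥bis P5·P0 via (30.74,54.14): [(29.2153, 0) (58, 0) (58, 95) (31.8907, 95)]  |A|=2607.4646
3. ⊥bis P5·P1 via (27.805,34.96): [(30.1187, 32.0787) (55.8786, 0) (58, 0) (58, 95) (31.8907, 95)]  |A|=2179.8022
4. ⊥bis P5·P2 via (46.645,33.365): [(30.254, 36.8817) (58, 30.9288) (58, 95) (31.8907, 95)]  |A|=1647.5749
5. ⊥bis P5·P3 via (45.115,39.915): [(30.516, 46.1855) (58, 34.3807) (58, 95) (31.8907, 95)]  |A|=1470.2872
6. ⊥bis P5·P4 via (31.91,49.235): [(30.7461, 54.3553) (32.8291, 45.192) (58, 34.3807) (58, 95) (31.8907, 95)]  |A|=1460.7242
7. ⊥bis P5·P6 via (29.995,59.63): [(30.9918, 63.0819) (30.7461, 54.3553) (32.8291, 45.192) (58, 34.3807) (58, 95) (40.2091, 95)]  |A|=1327.9708
8. canonical 6-gon: [(30.9918, 63.0819) (30.7461, 54.3553) (32.8291, 45.192) (58, 34.3807) (58, 95) (40.2091, 95)]
9. shoelace: 1327.9708

Area of P5's cell: 1327.9708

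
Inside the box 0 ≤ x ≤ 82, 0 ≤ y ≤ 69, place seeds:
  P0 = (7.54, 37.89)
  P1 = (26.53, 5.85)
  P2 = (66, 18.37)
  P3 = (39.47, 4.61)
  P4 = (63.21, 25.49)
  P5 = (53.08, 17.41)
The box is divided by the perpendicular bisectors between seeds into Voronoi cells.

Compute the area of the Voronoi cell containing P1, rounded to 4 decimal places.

1. box [0,82]×[0,69]: [(0, 0) (82, 0) (82, 69) (0, 69)]
2. ⊥bis P1·P0 via (17.035,21.87): [(0, 11.7734) (0, 0) (82, 0) (82, 60.3745)]  |A|=2958.0659
3. ⊥bis P1·P2 via (46.265,12.11): [(39.0333, 34.9083) (0, 11.7734) (0, 0) (50.1063, 0)]  |A|=1104.3415
4. ⊥bis P1·P3 via (33,5.23): [(35.6519, 32.9042) (0, 11.7734) (0, 0) (32.4988, 0)]  |A|=744.5463
5. ⊥bis P1·P4 via (44.87,15.67): [(35.6504, 32.8886) (35.6445, 32.8998) (0, 11.7734) (0, 0) (32.4988, 0)]  |A|=744.5462
6. ⊥bis P1·P5 via (39.805,11.63): [(34.7302, 23.2854) (31.5903, 30.4969) (0, 11.7734) (0, 0) (32.4988, 0)]  |A|=726.1216
7. canonical 5-gon: [(34.7302, 23.2854) (31.5903, 30.4969) (0, 11.7734) (0, 0) (32.4988, 0)]
8. shoelace: 726.1216

Area of P1's cell: 726.1216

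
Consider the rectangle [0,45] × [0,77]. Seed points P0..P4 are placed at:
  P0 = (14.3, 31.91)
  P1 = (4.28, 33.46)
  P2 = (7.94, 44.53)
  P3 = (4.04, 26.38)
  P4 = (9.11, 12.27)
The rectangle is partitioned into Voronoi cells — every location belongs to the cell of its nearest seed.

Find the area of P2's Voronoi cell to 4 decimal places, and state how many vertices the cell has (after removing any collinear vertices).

1. box [0,45]×[0,77]: [(0, 0) (45, 0) (45, 77) (0, 77)]
2. ⊥bis P2·P0 via (11.12,38.22): [(0, 32.6159) (45, 55.2942) (45, 77) (0, 77)]  |A|=1487.0211
3. ⊥bis P2·P1 via (6.11,38.995): [(0, 41.0151) (10.0639, 37.6878) (45, 55.2942) (45, 77) (0, 77)]  |A|=1444.757
4. ⊥bis P2·P3 via (5.99,35.455): [(0, 41.0151) (10.0639, 37.6878) (45, 55.2942) (45, 77) (0, 77)]  |A|=1444.757
5. ⊥bis P2·P4 via (8.525,28.4): [(0, 41.0151) (10.0639, 37.6878) (45, 55.2942) (45, 77) (0, 77)]  |A|=1444.757
6. canonical 5-gon: [(0, 41.0151) (10.0639, 37.6878) (45, 55.2942) (45, 77) (0, 77)]
7. shoelace: 1444.757

Area of P2's cell: 1444.7570 (5 vertices)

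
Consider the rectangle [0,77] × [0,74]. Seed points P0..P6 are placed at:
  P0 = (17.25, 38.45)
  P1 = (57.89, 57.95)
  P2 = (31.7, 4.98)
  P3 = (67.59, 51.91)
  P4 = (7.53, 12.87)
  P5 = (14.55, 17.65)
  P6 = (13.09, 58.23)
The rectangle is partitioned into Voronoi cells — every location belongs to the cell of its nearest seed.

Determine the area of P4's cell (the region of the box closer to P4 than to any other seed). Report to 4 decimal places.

Area of P4's cell: 325.5881

1. box [0,77]×[0,74]: [(0, 0) (77, 0) (77, 74) (0, 74)]
2. ⊥bis P4·P0 via (12.39,25.66): [(0, 30.368) (0, 0) (77, 0) (77, 1.1092)]  |A|=1211.8728
3. ⊥bis P4·P1 via (32.71,35.41): [(56.4114, 8.9325) (0, 30.368) (0, 0) (64.4074, 0)]  |A|=1144.2125
4. ⊥bis P4·P2 via (19.615,8.925): [(23.6778, 21.3708) (0, 30.368) (0, 0) (16.7015, 0)]  |A|=537.9864
5. ⊥bis P4·P3 via (37.56,32.39): [(23.6778, 21.3708) (0, 30.368) (0, 0) (16.7015, 0)]  |A|=537.9864
6. ⊥bis P4·P5 via (11.04,15.26): [(18.2341, 4.6947) (1.0155, 29.9821) (0, 30.368) (0, 0) (16.7015, 0)]  |A|=325.5881
7. ⊥bis P4·P6 via (10.31,35.55): [(18.2341, 4.6947) (1.0155, 29.9821) (0, 30.368) (0, 0) (16.7015, 0)]  |A|=325.5881
8. canonical 5-gon: [(18.2341, 4.6947) (1.0155, 29.9821) (0, 30.368) (0, 0) (16.7015, 0)]
9. shoelace: 325.5881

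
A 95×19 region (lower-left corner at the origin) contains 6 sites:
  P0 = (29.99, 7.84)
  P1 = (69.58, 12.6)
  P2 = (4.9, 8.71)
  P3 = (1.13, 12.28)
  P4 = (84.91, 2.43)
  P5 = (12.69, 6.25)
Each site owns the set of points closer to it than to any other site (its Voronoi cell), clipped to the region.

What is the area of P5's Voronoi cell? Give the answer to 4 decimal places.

Area of P5's cell: 221.9480

1. box [0,95]×[0,19]: [(0, 0) (95, 0) (95, 19) (0, 19)]
2. ⊥bis P5·P0 via (21.34,7.045): [(0, 0) (21.9875, 0) (20.2412, 19) (0, 19)]  |A|=401.173
3. ⊥bis P5·P1 via (41.135,9.425): [(0, 0) (21.9875, 0) (20.2412, 19) (0, 19)]  |A|=401.173
4. ⊥bis P5·P2 via (8.795,7.48): [(6.4329, 0) (21.9875, 0) (20.2412, 19) (12.4329, 19)]  |A|=221.948
5. ⊥bis P5·P3 via (6.91,9.265): [(6.4329, 0) (21.9875, 0) (20.2412, 19) (12.4329, 19)]  |A|=221.948
6. ⊥bis P5·P4 via (48.8,4.34): [(6.4329, 0) (21.9875, 0) (20.2412, 19) (12.4329, 19)]  |A|=221.948
7. canonical 4-gon: [(6.4329, 0) (21.9875, 0) (20.2412, 19) (12.4329, 19)]
8. shoelace: 221.948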